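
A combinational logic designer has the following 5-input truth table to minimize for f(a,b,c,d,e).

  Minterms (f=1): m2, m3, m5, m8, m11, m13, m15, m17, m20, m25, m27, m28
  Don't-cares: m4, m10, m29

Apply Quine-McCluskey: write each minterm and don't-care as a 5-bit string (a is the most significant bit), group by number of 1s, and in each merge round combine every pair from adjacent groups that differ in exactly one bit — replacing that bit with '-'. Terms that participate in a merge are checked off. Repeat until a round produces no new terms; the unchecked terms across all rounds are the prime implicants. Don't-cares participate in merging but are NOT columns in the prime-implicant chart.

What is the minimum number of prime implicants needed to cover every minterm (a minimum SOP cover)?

7

size-2^0 implicants → 00010(✓)  00011(✓)  00100(✓)  00101(✓)  01000(✓)  01010(✓)  01011(✓)  01101(✓)  01111(✓)  10001(✓)  10100(✓)  11001(✓)  11011(✓)  11100(✓)  11101(✓)
size-2^1 implicants → -0100  -1011  -1101  0-010(✓)  0-011(✓)  0-101  0001-(✓)  0010-  01-11  010-0  0101-(✓)  011-1  1-001  1-100  11-01  110-1  1110-
size-2^2 implicants → 0-01-
Unchecked terms (primes): -0100, -1011, -1101, 0-01-, 0-101, 0010-, 01-11, 010-0, 011-1, 1-001, 1-100, 11-01, 110-1, 1110-
Minterm coverage:
  m2 ⊆ 0-01- [E]
  m3 ⊆ 0-01- [E]
  m5 ⊆ 0-101,0010-
  m8 ⊆ 010-0 [E]
  m11 ⊆ -1011,0-01-,01-11
  m13 ⊆ -1101,0-101,011-1
  m15 ⊆ 01-11,011-1
  m17 ⊆ 1-001 [E]
  m20 ⊆ -0100,1-100
  m25 ⊆ 1-001,11-01,110-1
  m27 ⊆ -1011,110-1
  m28 ⊆ 1-100,1110-
E = {0-01-, 010-0, 1-001}
Petrick residual → -1011, 0-101, 01-11, 1-100
Cover = bc'de + a'c'd + a'cd'e + a'bde + a'bc'e' + ac'd'e + acd'e'  |cover|=7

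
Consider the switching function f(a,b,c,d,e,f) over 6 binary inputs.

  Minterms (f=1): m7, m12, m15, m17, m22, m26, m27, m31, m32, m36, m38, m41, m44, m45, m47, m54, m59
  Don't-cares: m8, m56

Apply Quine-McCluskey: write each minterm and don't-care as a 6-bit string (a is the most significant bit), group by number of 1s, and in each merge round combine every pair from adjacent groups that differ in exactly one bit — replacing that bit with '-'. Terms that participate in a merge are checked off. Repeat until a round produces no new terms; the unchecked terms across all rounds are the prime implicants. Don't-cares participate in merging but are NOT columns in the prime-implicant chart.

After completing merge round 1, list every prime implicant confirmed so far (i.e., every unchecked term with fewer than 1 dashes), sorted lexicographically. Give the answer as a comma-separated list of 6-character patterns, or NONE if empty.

010001, 111000

Round 0: 000111✓ 001000✓ 001100✓ 001111✓ 010001 010110✓ 011010✓ 011011✓ 011111✓ 100000✓ 100100✓ 100110✓ 101001✓ 101100✓ 101101✓ 101111✓ 110110✓ 111000 111011✓
Round 1: -01100 -01111 -10110 -11011 0-1111 00-111 001-00 011-11 01101- 1-0110 10-100 100-00 1001-0 101-01 1011-1 10110-
PIs = {-01100, -01111, -10110, -11011, 0-1111, 00-111, 001-00, 010001, 011-11, 01101-, 1-0110, 10-100, 100-00, 1001-0, 101-01, 1011-1, 10110-, 111000}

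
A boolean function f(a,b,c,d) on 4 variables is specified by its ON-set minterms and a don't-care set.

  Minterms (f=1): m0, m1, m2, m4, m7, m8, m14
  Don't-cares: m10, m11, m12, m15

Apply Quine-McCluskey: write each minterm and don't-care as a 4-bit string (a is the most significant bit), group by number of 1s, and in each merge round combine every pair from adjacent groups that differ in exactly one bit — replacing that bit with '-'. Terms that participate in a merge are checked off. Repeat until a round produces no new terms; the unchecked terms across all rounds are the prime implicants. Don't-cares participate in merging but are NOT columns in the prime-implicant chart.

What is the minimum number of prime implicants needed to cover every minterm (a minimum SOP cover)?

[col 0] 0000*, 0001*, 0010*, 0100*, 0111*, 1000*, 1010*, 1011*, 1100*, 1110*, 1111*
[col 1] -000*, -010*, -100*, -111, 0-00*, 00-0*, 000-, 1-00*, 1-10*, 1-11*, 10-0*, 101-*, 11-0*, 111-*
[col 2] --00, -0-0, 1--0, 1-1-
Prime implicants: --00, -0-0, -111, 000-, 1--0, 1-1-
PI chart (minterm → PIs covering it):
  0 | --00,-0-0,000-
  1 | 000-  (sole → essential)
  2 | -0-0  (sole → essential)
  4 | --00  (sole → essential)
  7 | -111  (sole → essential)
  8 | --00,-0-0,1--0
  14 | 1--0,1-1-
Essential prime implicants: --00, -0-0, -111, 000-
Petrick residual → 1--0
Minimum SOP uses 5 PIs: c'd' + b'd' + bcd + a'b'c' + ad'

5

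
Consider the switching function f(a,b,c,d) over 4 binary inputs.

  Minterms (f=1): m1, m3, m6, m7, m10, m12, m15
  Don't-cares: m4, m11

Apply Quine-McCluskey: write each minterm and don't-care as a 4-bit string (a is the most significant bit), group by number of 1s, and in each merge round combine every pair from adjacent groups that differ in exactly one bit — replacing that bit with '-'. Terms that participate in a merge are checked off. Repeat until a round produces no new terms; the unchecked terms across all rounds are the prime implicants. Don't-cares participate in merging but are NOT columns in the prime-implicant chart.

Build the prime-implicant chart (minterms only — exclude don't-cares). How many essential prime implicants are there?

4

size-2^0 implicants → 0001(✓)  0011(✓)  0100(✓)  0110(✓)  0111(✓)  1010(✓)  1011(✓)  1100(✓)  1111(✓)
size-2^1 implicants → -011(✓)  -100  -111(✓)  0-11(✓)  00-1  01-0  011-  1-11(✓)  101-
size-2^2 implicants → --11
Unchecked terms (primes): --11, -100, 00-1, 01-0, 011-, 101-
Minterm coverage:
  m1 ⊆ 00-1 [E]
  m3 ⊆ --11,00-1
  m6 ⊆ 01-0,011-
  m7 ⊆ --11,011-
  m10 ⊆ 101- [E]
  m12 ⊆ -100 [E]
  m15 ⊆ --11 [E]
E = {--11, -100, 00-1, 101-}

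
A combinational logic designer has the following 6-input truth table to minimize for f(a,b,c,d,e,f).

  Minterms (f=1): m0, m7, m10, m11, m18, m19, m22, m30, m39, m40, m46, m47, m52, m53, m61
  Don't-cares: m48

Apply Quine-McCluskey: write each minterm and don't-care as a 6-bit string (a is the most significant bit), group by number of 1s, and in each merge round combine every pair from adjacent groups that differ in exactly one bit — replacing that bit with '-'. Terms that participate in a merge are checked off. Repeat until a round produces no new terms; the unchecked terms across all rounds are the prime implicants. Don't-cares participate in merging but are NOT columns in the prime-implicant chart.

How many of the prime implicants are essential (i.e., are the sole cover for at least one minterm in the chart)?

8

size-2^0 implicants → 000000  000111(✓)  001010(✓)  001011(✓)  010010(✓)  010011(✓)  010110(✓)  011110(✓)  100111(✓)  101000  101110(✓)  101111(✓)  110000(✓)  110100(✓)  110101(✓)  111101(✓)
size-2^1 implicants → -00111  00101-  01-110  010-10  01001-  10-111  10111-  11-101  110-00  11010-
Unchecked terms (primes): -00111, 000000, 00101-, 01-110, 010-10, 01001-, 10-111, 101000, 10111-, 11-101, 110-00, 11010-
Minterm coverage:
  m0 ⊆ 000000 [E]
  m7 ⊆ -00111 [E]
  m10 ⊆ 00101- [E]
  m11 ⊆ 00101- [E]
  m18 ⊆ 010-10,01001-
  m19 ⊆ 01001- [E]
  m22 ⊆ 01-110,010-10
  m30 ⊆ 01-110 [E]
  m39 ⊆ -00111,10-111
  m40 ⊆ 101000 [E]
  m46 ⊆ 10111- [E]
  m47 ⊆ 10-111,10111-
  m52 ⊆ 110-00,11010-
  m53 ⊆ 11-101,11010-
  m61 ⊆ 11-101 [E]
E = {-00111, 000000, 00101-, 01-110, 01001-, 101000, 10111-, 11-101}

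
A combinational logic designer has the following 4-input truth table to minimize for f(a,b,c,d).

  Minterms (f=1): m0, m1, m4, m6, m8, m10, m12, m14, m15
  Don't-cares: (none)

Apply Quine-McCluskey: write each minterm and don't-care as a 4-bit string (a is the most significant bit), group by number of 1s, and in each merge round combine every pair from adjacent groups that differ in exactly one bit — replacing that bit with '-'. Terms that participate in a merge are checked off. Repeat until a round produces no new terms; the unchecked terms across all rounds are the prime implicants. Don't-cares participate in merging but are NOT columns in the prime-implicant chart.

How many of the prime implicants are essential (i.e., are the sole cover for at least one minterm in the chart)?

4

size-2^0 implicants → 0000(✓)  0001(✓)  0100(✓)  0110(✓)  1000(✓)  1010(✓)  1100(✓)  1110(✓)  1111(✓)
size-2^1 implicants → -000(✓)  -100(✓)  -110(✓)  0-00(✓)  000-  01-0(✓)  1-00(✓)  1-10(✓)  10-0(✓)  11-0(✓)  111-
size-2^2 implicants → --00  -1-0  1--0
Unchecked terms (primes): --00, -1-0, 000-, 1--0, 111-
Minterm coverage:
  m0 ⊆ --00,000-
  m1 ⊆ 000- [E]
  m4 ⊆ --00,-1-0
  m6 ⊆ -1-0 [E]
  m8 ⊆ --00,1--0
  m10 ⊆ 1--0 [E]
  m12 ⊆ --00,-1-0,1--0
  m14 ⊆ -1-0,1--0,111-
  m15 ⊆ 111- [E]
E = {-1-0, 000-, 1--0, 111-}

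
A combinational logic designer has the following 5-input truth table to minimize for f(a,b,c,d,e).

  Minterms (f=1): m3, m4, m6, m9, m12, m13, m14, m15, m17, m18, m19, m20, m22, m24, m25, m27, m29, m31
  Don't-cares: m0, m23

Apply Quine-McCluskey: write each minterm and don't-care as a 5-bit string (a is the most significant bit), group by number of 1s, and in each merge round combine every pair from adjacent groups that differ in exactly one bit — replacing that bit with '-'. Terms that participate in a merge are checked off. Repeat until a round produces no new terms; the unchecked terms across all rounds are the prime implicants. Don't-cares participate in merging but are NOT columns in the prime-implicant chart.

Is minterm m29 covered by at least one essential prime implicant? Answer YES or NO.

[col 0] 00000*, 00011*, 00100*, 00110*, 01001*, 01100*, 01101*, 01110*, 01111*, 10001*, 10010*, 10011*, 10100*, 10110*, 10111*, 11000*, 11001*, 11011*, 11101*, 11111*
[col 1] -0011, -0100*, -0110*, -1001*, -1101*, -1111*, 0-100*, 0-110*, 00-00, 001-0*, 01-01*, 011-0*, 011-1*, 0110-*, 0111-*, 1-001*, 1-011*, 1-111*, 10-10*, 10-11*, 100-1*, 1001-*, 101-0*, 1011-*, 11-01*, 11-11*, 110-1*, 1100-, 111-1*
[col 2] -01-0, -1-01, -11-1, 0-1-0, 011--, 1--11, 1-0-1, 10-1-, 11--1
Prime implicants: -0011, -01-0, -1-01, -11-1, 0-1-0, 00-00, 011--, 1--11, 1-0-1, 10-1-, 11--1, 1100-
PI chart (minterm → PIs covering it):
  3 | -0011  (sole → essential)
  4 | -01-0,0-1-0,00-00
  6 | -01-0,0-1-0
  9 | -1-01  (sole → essential)
  12 | 0-1-0,011--
  13 | -1-01,-11-1,011--
  14 | 0-1-0,011--
  15 | -11-1,011--
  17 | 1-0-1  (sole → essential)
  18 | 10-1-  (sole → essential)
  19 | -0011,1--11,1-0-1,10-1-
  20 | -01-0  (sole → essential)
  22 | -01-0,10-1-
  24 | 1100-  (sole → essential)
  25 | -1-01,1-0-1,11--1,1100-
  27 | 1--11,1-0-1,11--1
  29 | -1-01,-11-1,11--1
  31 | -11-1,1--11,11--1
Essential prime implicants: -0011, -01-0, -1-01, 1-0-1, 10-1-, 1100-

YES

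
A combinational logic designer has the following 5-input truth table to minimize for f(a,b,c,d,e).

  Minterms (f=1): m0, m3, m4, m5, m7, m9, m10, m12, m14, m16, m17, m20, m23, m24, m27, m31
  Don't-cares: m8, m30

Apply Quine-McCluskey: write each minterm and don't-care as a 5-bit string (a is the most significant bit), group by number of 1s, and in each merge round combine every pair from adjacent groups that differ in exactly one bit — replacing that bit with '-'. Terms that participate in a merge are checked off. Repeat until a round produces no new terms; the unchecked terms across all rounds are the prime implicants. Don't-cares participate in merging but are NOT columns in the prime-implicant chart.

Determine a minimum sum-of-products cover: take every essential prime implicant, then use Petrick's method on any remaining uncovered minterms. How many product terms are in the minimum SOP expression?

size-2^0 implicants → 00000(✓)  00011(✓)  00100(✓)  00101(✓)  00111(✓)  01000(✓)  01001(✓)  01010(✓)  01100(✓)  01110(✓)  10000(✓)  10001(✓)  10100(✓)  10111(✓)  11000(✓)  11011(✓)  11110(✓)  11111(✓)
size-2^1 implicants → -0000(✓)  -0100(✓)  -0111  -1000(✓)  -1110  0-000(✓)  0-100(✓)  00-00(✓)  00-11  001-1  0010-  01-00(✓)  01-10(✓)  010-0(✓)  0100-  011-0(✓)  1-000(✓)  1-111  10-00(✓)  1000-  11-11  1111-
size-2^2 implicants → --000  -0-00  0--00  01--0
Unchecked terms (primes): --000, -0-00, -0111, -1110, 0--00, 00-11, 001-1, 0010-, 01--0, 0100-, 1-111, 1000-, 11-11, 1111-
Minterm coverage:
  m0 ⊆ --000,-0-00,0--00
  m3 ⊆ 00-11 [E]
  m4 ⊆ -0-00,0--00,0010-
  m5 ⊆ 001-1,0010-
  m7 ⊆ -0111,00-11,001-1
  m9 ⊆ 0100- [E]
  m10 ⊆ 01--0 [E]
  m12 ⊆ 0--00,01--0
  m14 ⊆ -1110,01--0
  m16 ⊆ --000,-0-00,1000-
  m17 ⊆ 1000- [E]
  m20 ⊆ -0-00 [E]
  m23 ⊆ -0111,1-111
  m24 ⊆ --000 [E]
  m27 ⊆ 11-11 [E]
  m31 ⊆ 1-111,11-11,1111-
E = {--000, -0-00, 00-11, 01--0, 0100-, 1000-, 11-11}
Petrick residual → -0111, 001-1
Cover = c'd'e' + b'd'e' + b'cde + a'b'de + a'b'ce + a'be' + a'bc'd' + ab'c'd' + abde  |cover|=9

9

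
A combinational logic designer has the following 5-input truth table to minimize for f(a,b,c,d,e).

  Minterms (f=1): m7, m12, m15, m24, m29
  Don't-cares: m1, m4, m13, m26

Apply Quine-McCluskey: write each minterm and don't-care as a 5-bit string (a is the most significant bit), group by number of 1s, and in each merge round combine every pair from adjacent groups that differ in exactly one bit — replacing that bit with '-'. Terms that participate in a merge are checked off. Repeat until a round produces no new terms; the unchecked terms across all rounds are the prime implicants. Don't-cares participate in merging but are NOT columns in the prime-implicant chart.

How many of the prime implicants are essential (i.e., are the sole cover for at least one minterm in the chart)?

size-2^0 implicants → 00001  00100(✓)  00111(✓)  01100(✓)  01101(✓)  01111(✓)  11000(✓)  11010(✓)  11101(✓)
size-2^1 implicants → -1101  0-100  0-111  011-1  0110-  110-0
Unchecked terms (primes): -1101, 0-100, 0-111, 00001, 011-1, 0110-, 110-0
Minterm coverage:
  m7 ⊆ 0-111 [E]
  m12 ⊆ 0-100,0110-
  m15 ⊆ 0-111,011-1
  m24 ⊆ 110-0 [E]
  m29 ⊆ -1101 [E]
E = {-1101, 0-111, 110-0}

3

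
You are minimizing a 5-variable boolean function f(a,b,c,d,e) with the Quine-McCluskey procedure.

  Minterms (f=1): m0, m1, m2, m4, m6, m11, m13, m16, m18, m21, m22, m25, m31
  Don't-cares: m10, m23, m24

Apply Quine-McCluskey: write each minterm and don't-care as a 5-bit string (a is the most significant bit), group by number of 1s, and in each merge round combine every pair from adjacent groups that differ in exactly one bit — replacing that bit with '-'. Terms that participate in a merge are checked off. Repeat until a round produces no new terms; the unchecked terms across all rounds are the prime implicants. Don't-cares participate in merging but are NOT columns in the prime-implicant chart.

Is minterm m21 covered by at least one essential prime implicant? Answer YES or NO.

YES

Round 0: 00000✓ 00001✓ 00010✓ 00100✓ 00110✓ 01010✓ 01011✓ 01101 10000✓ 10010✓ 10101✓ 10110✓ 10111✓ 11000✓ 11001✓ 11111✓
Round 1: -0000✓ -0010✓ -0110✓ 0-010 00-00✓ 00-10✓ 000-0✓ 0000- 001-0✓ 0101- 1-000 1-111 10-10✓ 100-0✓ 101-1 1011- 1100-
Round 2: -0-10 -00-0 00--0
PIs = {-0-10, -00-0, 0-010, 00--0, 0000-, 0101-, 01101, 1-000, 1-111, 101-1, 1011-, 1100-}
Coverage chart:
  m0: -00-0,00--0,0000-
  m1: 0000- ←essential
  m2: -0-10,-00-0,0-010,00--0
  m4: 00--0 ←essential
  m6: -0-10,00--0
  m11: 0101- ←essential
  m13: 01101 ←essential
  m16: -00-0,1-000
  m18: -0-10,-00-0
  m21: 101-1 ←essential
  m22: -0-10,1011-
  m25: 1100- ←essential
  m31: 1-111 ←essential
Essential: 00--0, 0000-, 0101-, 01101, 1-111, 101-1, 1100-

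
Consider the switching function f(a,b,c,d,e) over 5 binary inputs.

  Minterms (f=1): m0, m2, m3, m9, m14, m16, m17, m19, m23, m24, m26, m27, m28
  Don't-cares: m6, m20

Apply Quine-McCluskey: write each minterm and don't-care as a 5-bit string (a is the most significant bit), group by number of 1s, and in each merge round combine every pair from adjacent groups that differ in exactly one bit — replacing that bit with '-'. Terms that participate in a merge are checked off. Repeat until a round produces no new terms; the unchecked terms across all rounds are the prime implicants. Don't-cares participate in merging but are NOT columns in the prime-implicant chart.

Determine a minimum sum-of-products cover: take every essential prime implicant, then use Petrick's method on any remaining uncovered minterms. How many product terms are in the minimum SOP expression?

8

[col 0] 00000*, 00010*, 00011*, 00110*, 01001, 01110*, 10000*, 10001*, 10011*, 10100*, 10111*, 11000*, 11010*, 11011*, 11100*
[col 1] -0000, -0011, 0-110, 00-10, 000-0, 0001-, 1-000*, 1-011, 1-100*, 10-00*, 10-11, 100-1, 1000-, 11-00*, 110-0, 1101-
[col 2] 1--00
Prime implicants: -0000, -0011, 0-110, 00-10, 000-0, 0001-, 01001, 1--00, 1-011, 10-11, 100-1, 1000-, 110-0, 1101-
PI chart (minterm → PIs covering it):
  0 | -0000,000-0
  2 | 00-10,000-0,0001-
  3 | -0011,0001-
  9 | 01001  (sole → essential)
  14 | 0-110  (sole → essential)
  16 | -0000,1--00,1000-
  17 | 100-1,1000-
  19 | -0011,1-011,10-11,100-1
  23 | 10-11  (sole → essential)
  24 | 1--00,110-0
  26 | 110-0,1101-
  27 | 1-011,1101-
  28 | 1--00  (sole → essential)
Essential prime implicants: 0-110, 01001, 1--00, 10-11
Petrick residual → -0000, 0001-, 100-1, 1101-
Minimum SOP uses 8 PIs: b'c'd'e' + a'cde' + a'b'c'd + a'bc'd'e + ad'e' + ab'de + ab'c'e + abc'd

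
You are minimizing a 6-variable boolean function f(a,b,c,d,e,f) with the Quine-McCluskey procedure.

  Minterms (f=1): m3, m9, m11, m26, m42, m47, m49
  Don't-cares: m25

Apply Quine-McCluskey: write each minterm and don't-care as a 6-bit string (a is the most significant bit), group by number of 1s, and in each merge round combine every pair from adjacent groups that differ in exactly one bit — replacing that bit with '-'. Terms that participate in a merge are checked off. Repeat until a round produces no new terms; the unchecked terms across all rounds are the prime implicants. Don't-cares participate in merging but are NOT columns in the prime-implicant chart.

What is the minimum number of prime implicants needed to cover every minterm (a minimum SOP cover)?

6

[col 0] 000011*, 001001*, 001011*, 011001*, 011010, 101010, 101111, 110001
[col 1] 0-1001, 00-011, 0010-1
Prime implicants: 0-1001, 00-011, 0010-1, 011010, 101010, 101111, 110001
PI chart (minterm → PIs covering it):
  3 | 00-011  (sole → essential)
  9 | 0-1001,0010-1
  11 | 00-011,0010-1
  26 | 011010  (sole → essential)
  42 | 101010  (sole → essential)
  47 | 101111  (sole → essential)
  49 | 110001  (sole → essential)
Essential prime implicants: 00-011, 011010, 101010, 101111, 110001
Petrick residual → 0-1001
Minimum SOP uses 6 PIs: a'cd'e'f + a'b'd'ef + a'bcd'ef' + ab'cd'ef' + ab'cdef + abc'd'e'f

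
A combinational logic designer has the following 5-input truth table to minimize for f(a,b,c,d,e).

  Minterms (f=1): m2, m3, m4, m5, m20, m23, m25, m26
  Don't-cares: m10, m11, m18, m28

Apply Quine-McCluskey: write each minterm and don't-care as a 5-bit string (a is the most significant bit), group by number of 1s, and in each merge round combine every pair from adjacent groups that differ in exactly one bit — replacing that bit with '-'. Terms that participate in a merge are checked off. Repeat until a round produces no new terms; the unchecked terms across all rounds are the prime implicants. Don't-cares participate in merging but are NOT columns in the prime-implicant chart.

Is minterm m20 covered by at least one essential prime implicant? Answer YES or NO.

[col 0] 00010*, 00011*, 00100*, 00101*, 01010*, 01011*, 10010*, 10100*, 10111, 11001, 11010*, 11100*
[col 1] -0010*, -0100, -1010*, 0-010*, 0-011*, 0001-*, 0010-, 0101-*, 1-010*, 1-100
[col 2] --010, 0-01-
Prime implicants: --010, -0100, 0-01-, 0010-, 1-100, 10111, 11001
PI chart (minterm → PIs covering it):
  2 | --010,0-01-
  3 | 0-01-  (sole → essential)
  4 | -0100,0010-
  5 | 0010-  (sole → essential)
  20 | -0100,1-100
  23 | 10111  (sole → essential)
  25 | 11001  (sole → essential)
  26 | --010  (sole → essential)
Essential prime implicants: --010, 0-01-, 0010-, 10111, 11001

NO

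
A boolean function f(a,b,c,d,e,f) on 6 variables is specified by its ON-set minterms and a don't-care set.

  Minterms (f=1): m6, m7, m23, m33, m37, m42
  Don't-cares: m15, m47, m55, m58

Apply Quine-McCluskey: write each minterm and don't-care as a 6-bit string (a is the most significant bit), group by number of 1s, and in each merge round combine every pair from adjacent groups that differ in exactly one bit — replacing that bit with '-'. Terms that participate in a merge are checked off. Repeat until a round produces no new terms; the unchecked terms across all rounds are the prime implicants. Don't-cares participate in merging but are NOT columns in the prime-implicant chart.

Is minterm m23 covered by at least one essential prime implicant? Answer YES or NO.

Round 0: 000110✓ 000111✓ 001111✓ 010111✓ 100001✓ 100101✓ 101010✓ 101111✓ 110111✓ 111010✓
Round 1: -01111 -10111 0-0111 00-111 00011- 1-1010 100-01
PIs = {-01111, -10111, 0-0111, 00-111, 00011-, 1-1010, 100-01}
Coverage chart:
  m6: 00011- ←essential
  m7: 0-0111,00-111,00011-
  m23: -10111,0-0111
  m33: 100-01 ←essential
  m37: 100-01 ←essential
  m42: 1-1010 ←essential
Essential: 00011-, 1-1010, 100-01

NO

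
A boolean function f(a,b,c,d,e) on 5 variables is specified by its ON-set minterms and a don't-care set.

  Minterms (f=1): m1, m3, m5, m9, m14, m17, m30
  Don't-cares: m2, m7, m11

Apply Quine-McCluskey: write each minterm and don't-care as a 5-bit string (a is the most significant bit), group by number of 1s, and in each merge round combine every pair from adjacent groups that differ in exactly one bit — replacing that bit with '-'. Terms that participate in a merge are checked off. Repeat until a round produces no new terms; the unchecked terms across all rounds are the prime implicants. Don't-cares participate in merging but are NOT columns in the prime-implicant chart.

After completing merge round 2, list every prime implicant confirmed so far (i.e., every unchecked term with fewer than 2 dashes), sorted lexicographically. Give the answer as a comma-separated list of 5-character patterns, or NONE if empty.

-0001, -1110, 0001-

[col 0] 00001*, 00010*, 00011*, 00101*, 00111*, 01001*, 01011*, 01110*, 10001*, 11110*
[col 1] -0001, -1110, 0-001*, 0-011*, 00-01*, 00-11*, 000-1*, 0001-, 001-1*, 010-1*
[col 2] 0-0-1, 00--1
Prime implicants: -0001, -1110, 0-0-1, 00--1, 0001-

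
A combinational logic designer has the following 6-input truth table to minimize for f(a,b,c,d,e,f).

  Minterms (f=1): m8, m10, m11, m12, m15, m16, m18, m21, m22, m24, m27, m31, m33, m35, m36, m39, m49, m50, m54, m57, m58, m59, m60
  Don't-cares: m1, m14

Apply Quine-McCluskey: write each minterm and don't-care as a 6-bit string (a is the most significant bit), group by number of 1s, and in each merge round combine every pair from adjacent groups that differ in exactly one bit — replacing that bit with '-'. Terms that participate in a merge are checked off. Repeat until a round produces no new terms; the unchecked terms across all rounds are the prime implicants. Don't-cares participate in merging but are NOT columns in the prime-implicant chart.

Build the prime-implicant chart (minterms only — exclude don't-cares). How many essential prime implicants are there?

7

size-2^0 implicants → 000001(✓)  001000(✓)  001010(✓)  001011(✓)  001100(✓)  001110(✓)  001111(✓)  010000(✓)  010010(✓)  010101  010110(✓)  011000(✓)  011011(✓)  011111(✓)  100001(✓)  100011(✓)  100100  100111(✓)  110001(✓)  110010(✓)  110110(✓)  111001(✓)  111010(✓)  111011(✓)  111100
size-2^1 implicants → -00001  -10010(✓)  -10110(✓)  -11011  0-1000  0-1011(✓)  0-1111(✓)  001-00(✓)  001-10(✓)  001-11(✓)  0010-0(✓)  00101-(✓)  0011-0(✓)  00111-(✓)  01-000  010-10(✓)  0100-0  011-11(✓)  1-0001  100-11  1000-1  11-001  11-010  110-10(✓)  1110-1  11101-
size-2^2 implicants → -10-10  0-1-11  001--0  001-1-
Unchecked terms (primes): -00001, -10-10, -11011, 0-1-11, 0-1000, 001--0, 001-1-, 01-000, 0100-0, 010101, 1-0001, 100-11, 1000-1, 100100, 11-001, 11-010, 1110-1, 11101-, 111100
Minterm coverage:
  m8 ⊆ 0-1000,001--0
  m10 ⊆ 001--0,001-1-
  m11 ⊆ 0-1-11,001-1-
  m12 ⊆ 001--0 [E]
  m15 ⊆ 0-1-11,001-1-
  m16 ⊆ 01-000,0100-0
  m18 ⊆ -10-10,0100-0
  m21 ⊆ 010101 [E]
  m22 ⊆ -10-10 [E]
  m24 ⊆ 0-1000,01-000
  m27 ⊆ -11011,0-1-11
  m31 ⊆ 0-1-11 [E]
  m33 ⊆ -00001,1-0001,1000-1
  m35 ⊆ 100-11,1000-1
  m36 ⊆ 100100 [E]
  m39 ⊆ 100-11 [E]
  m49 ⊆ 1-0001,11-001
  m50 ⊆ -10-10,11-010
  m54 ⊆ -10-10 [E]
  m57 ⊆ 11-001,1110-1
  m58 ⊆ 11-010,11101-
  m59 ⊆ -11011,1110-1,11101-
  m60 ⊆ 111100 [E]
E = {-10-10, 0-1-11, 001--0, 010101, 100-11, 100100, 111100}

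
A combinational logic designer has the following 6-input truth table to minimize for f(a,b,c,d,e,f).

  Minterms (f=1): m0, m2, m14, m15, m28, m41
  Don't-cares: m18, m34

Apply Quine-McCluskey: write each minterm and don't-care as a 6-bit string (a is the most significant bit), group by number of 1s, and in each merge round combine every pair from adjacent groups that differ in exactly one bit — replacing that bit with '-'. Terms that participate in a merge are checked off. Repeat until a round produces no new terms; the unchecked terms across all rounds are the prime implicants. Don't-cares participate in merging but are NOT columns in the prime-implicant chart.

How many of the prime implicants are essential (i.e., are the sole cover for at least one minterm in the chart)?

4

[col 0] 000000*, 000010*, 001110*, 001111*, 010010*, 011100, 100010*, 101001
[col 1] -00010, 0-0010, 0000-0, 00111-
Prime implicants: -00010, 0-0010, 0000-0, 00111-, 011100, 101001
PI chart (minterm → PIs covering it):
  0 | 0000-0  (sole → essential)
  2 | -00010,0-0010,0000-0
  14 | 00111-  (sole → essential)
  15 | 00111-  (sole → essential)
  28 | 011100  (sole → essential)
  41 | 101001  (sole → essential)
Essential prime implicants: 0000-0, 00111-, 011100, 101001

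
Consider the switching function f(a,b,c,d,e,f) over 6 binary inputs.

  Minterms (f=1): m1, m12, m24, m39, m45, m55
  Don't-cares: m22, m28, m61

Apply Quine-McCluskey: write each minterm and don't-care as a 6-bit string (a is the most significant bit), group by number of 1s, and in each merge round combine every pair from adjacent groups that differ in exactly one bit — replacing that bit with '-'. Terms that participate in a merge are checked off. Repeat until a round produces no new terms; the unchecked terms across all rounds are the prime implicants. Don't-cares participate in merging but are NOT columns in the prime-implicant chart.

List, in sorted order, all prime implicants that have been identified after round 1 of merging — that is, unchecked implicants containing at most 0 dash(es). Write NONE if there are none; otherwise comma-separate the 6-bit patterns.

Round 0: 000001 001100✓ 010110 011000✓ 011100✓ 100111✓ 101101✓ 110111✓ 111101✓
Round 1: 0-1100 011-00 1-0111 1-1101
PIs = {0-1100, 000001, 010110, 011-00, 1-0111, 1-1101}

000001, 010110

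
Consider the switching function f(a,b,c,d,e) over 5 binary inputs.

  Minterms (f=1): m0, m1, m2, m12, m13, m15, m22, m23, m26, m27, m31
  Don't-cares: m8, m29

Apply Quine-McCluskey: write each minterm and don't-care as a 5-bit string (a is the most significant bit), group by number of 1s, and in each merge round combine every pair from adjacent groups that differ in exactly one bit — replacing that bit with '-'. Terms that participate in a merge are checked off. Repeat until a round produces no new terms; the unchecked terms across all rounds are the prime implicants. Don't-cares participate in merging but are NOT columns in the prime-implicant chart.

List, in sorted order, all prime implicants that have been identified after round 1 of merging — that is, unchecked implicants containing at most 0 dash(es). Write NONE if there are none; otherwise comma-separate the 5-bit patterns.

size-2^0 implicants → 00000(✓)  00001(✓)  00010(✓)  01000(✓)  01100(✓)  01101(✓)  01111(✓)  10110(✓)  10111(✓)  11010(✓)  11011(✓)  11101(✓)  11111(✓)
size-2^1 implicants → -1101(✓)  -1111(✓)  0-000  000-0  0000-  01-00  011-1(✓)  0110-  1-111  1011-  11-11  1101-  111-1(✓)
size-2^2 implicants → -11-1
Unchecked terms (primes): -11-1, 0-000, 000-0, 0000-, 01-00, 0110-, 1-111, 1011-, 11-11, 1101-

NONE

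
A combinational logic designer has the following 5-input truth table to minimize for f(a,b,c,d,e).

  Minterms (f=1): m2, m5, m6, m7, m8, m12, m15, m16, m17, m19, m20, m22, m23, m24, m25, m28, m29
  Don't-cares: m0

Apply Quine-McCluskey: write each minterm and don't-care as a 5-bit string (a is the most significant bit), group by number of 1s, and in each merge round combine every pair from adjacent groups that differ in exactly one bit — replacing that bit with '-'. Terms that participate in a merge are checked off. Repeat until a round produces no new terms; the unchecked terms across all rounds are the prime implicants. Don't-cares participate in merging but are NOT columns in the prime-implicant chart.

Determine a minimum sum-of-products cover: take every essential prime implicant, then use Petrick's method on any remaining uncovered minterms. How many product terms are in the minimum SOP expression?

size-2^0 implicants → 00000(✓)  00010(✓)  00101(✓)  00110(✓)  00111(✓)  01000(✓)  01100(✓)  01111(✓)  10000(✓)  10001(✓)  10011(✓)  10100(✓)  10110(✓)  10111(✓)  11000(✓)  11001(✓)  11100(✓)  11101(✓)
size-2^1 implicants → -0000(✓)  -0110(✓)  -0111(✓)  -1000(✓)  -1100(✓)  0-000(✓)  0-111  00-10  000-0  001-1  0011-(✓)  01-00(✓)  1-000(✓)  1-001(✓)  1-100(✓)  10-00(✓)  10-11  100-1  1000-(✓)  101-0  1011-(✓)  11-00(✓)  11-01(✓)  1100-(✓)  1110-(✓)
size-2^2 implicants → --000  -011-  -1-00  1--00  1-00-  11-0-
Unchecked terms (primes): --000, -011-, -1-00, 0-111, 00-10, 000-0, 001-1, 1--00, 1-00-, 10-11, 100-1, 101-0, 11-0-
Minterm coverage:
  m2 ⊆ 00-10,000-0
  m5 ⊆ 001-1 [E]
  m6 ⊆ -011-,00-10
  m7 ⊆ -011-,0-111,001-1
  m8 ⊆ --000,-1-00
  m12 ⊆ -1-00 [E]
  m15 ⊆ 0-111 [E]
  m16 ⊆ --000,1--00,1-00-
  m17 ⊆ 1-00-,100-1
  m19 ⊆ 10-11,100-1
  m20 ⊆ 1--00,101-0
  m22 ⊆ -011-,101-0
  m23 ⊆ -011-,10-11
  m24 ⊆ --000,-1-00,1--00,1-00-,11-0-
  m25 ⊆ 1-00-,11-0-
  m28 ⊆ -1-00,1--00,11-0-
  m29 ⊆ 11-0- [E]
E = {-1-00, 0-111, 001-1, 11-0-}
Petrick residual → -011-, 00-10, 1--00, 100-1
Cover = b'cd + bd'e' + a'cde + a'b'de' + a'b'ce + ad'e' + ab'c'e + abd'  |cover|=8

8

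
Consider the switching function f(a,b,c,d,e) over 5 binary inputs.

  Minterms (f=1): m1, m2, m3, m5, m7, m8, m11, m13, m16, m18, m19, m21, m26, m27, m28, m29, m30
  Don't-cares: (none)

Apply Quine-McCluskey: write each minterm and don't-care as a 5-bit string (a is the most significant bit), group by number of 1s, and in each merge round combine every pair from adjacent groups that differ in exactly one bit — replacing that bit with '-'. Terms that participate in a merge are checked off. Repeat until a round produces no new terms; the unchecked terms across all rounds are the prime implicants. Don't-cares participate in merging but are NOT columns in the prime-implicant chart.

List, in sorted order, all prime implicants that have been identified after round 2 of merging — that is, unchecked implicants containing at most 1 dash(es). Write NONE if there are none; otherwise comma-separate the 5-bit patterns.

01000, 100-0, 11-10, 111-0, 1110-

size-2^0 implicants → 00001(✓)  00010(✓)  00011(✓)  00101(✓)  00111(✓)  01000  01011(✓)  01101(✓)  10000(✓)  10010(✓)  10011(✓)  10101(✓)  11010(✓)  11011(✓)  11100(✓)  11101(✓)  11110(✓)
size-2^1 implicants → -0010(✓)  -0011(✓)  -0101(✓)  -1011(✓)  -1101(✓)  0-011(✓)  0-101(✓)  00-01(✓)  00-11(✓)  000-1(✓)  0001-(✓)  001-1(✓)  1-010(✓)  1-011(✓)  1-101(✓)  100-0  1001-(✓)  11-10  1101-(✓)  111-0  1110-
size-2^2 implicants → --011  --101  -001-  00--1  1-01-
Unchecked terms (primes): --011, --101, -001-, 00--1, 01000, 1-01-, 100-0, 11-10, 111-0, 1110-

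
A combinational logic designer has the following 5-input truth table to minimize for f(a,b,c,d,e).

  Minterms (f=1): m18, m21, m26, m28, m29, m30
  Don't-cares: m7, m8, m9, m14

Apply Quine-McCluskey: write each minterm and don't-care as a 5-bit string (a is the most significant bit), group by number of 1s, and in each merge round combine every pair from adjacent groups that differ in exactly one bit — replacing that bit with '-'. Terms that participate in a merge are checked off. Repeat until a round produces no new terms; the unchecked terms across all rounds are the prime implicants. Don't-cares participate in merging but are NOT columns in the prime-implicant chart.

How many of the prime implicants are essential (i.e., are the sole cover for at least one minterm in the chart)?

Round 0: 00111 01000✓ 01001✓ 01110✓ 10010✓ 10101✓ 11010✓ 11100✓ 11101✓ 11110✓
Round 1: -1110 0100- 1-010 1-101 11-10 111-0 1110-
PIs = {-1110, 00111, 0100-, 1-010, 1-101, 11-10, 111-0, 1110-}
Coverage chart:
  m18: 1-010 ←essential
  m21: 1-101 ←essential
  m26: 1-010,11-10
  m28: 111-0,1110-
  m29: 1-101,1110-
  m30: -1110,11-10,111-0
Essential: 1-010, 1-101

2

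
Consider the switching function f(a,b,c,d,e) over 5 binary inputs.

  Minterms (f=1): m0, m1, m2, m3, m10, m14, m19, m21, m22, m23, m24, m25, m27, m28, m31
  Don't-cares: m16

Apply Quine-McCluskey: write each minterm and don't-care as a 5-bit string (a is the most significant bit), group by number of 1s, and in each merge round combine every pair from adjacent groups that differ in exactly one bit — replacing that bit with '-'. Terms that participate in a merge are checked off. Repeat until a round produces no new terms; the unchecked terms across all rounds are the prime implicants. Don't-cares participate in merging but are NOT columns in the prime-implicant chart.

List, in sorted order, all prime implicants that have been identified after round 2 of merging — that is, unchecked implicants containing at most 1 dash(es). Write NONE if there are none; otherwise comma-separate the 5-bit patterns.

size-2^0 implicants → 00000(✓)  00001(✓)  00010(✓)  00011(✓)  01010(✓)  01110(✓)  10000(✓)  10011(✓)  10101(✓)  10110(✓)  10111(✓)  11000(✓)  11001(✓)  11011(✓)  11100(✓)  11111(✓)
size-2^1 implicants → -0000  -0011  0-010  000-0(✓)  000-1(✓)  0000-(✓)  0001-(✓)  01-10  1-000  1-011(✓)  1-111(✓)  10-11(✓)  101-1  1011-  11-00  11-11(✓)  110-1  1100-
size-2^2 implicants → 000--  1--11
Unchecked terms (primes): -0000, -0011, 0-010, 000--, 01-10, 1--11, 1-000, 101-1, 1011-, 11-00, 110-1, 1100-

-0000, -0011, 0-010, 01-10, 1-000, 101-1, 1011-, 11-00, 110-1, 1100-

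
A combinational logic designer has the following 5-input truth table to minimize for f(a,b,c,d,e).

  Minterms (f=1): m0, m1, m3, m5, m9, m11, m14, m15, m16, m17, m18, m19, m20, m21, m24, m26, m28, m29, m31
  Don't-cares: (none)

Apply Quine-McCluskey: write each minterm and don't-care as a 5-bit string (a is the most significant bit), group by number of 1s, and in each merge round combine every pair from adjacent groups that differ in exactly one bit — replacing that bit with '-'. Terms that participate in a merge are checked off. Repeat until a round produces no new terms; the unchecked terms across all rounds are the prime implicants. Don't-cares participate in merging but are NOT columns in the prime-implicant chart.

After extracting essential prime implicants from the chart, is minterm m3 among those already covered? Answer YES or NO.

[col 0] 00000*, 00001*, 00011*, 00101*, 01001*, 01011*, 01110*, 01111*, 10000*, 10001*, 10010*, 10011*, 10100*, 10101*, 11000*, 11010*, 11100*, 11101*, 11111*
[col 1] -0000*, -0001*, -0011*, -0101*, -1111, 0-001*, 0-011*, 00-01*, 000-1*, 0000-*, 01-11, 010-1*, 0111-, 1-000*, 1-010*, 1-100*, 1-101*, 10-00*, 10-01*, 100-0*, 100-1*, 1000-*, 1001-*, 1010-*, 11-00*, 110-0*, 111-1, 1110-*
[col 2] -0-01, -00-1, -000-, 0-0-1, 1--00, 1-0-0, 1-10-, 10-0-, 100--
Prime implicants: -0-01, -00-1, -000-, -1111, 0-0-1, 01-11, 0111-, 1--00, 1-0-0, 1-10-, 10-0-, 100--, 111-1
PI chart (minterm → PIs covering it):
  0 | -000-  (sole → essential)
  1 | -0-01,-00-1,-000-,0-0-1
  3 | -00-1,0-0-1
  5 | -0-01  (sole → essential)
  9 | 0-0-1  (sole → essential)
  11 | 0-0-1,01-11
  14 | 0111-  (sole → essential)
  15 | -1111,01-11,0111-
  16 | -000-,1--00,1-0-0,10-0-,100--
  17 | -0-01,-00-1,-000-,10-0-,100--
  18 | 1-0-0,100--
  19 | -00-1,100--
  20 | 1--00,1-10-,10-0-
  21 | -0-01,1-10-,10-0-
  24 | 1--00,1-0-0
  26 | 1-0-0  (sole → essential)
  28 | 1--00,1-10-
  29 | 1-10-,111-1
  31 | -1111,111-1
Essential prime implicants: -0-01, -000-, 0-0-1, 0111-, 1-0-0

YES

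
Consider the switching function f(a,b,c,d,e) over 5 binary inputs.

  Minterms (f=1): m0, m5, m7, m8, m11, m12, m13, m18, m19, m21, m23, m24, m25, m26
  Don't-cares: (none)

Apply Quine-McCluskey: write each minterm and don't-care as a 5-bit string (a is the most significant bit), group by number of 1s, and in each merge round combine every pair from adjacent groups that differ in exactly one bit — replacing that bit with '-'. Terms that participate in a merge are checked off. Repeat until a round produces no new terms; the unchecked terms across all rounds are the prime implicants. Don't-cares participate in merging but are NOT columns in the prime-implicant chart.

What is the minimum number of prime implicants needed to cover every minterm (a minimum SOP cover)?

[col 0] 00000*, 00101*, 00111*, 01000*, 01011, 01100*, 01101*, 10010*, 10011*, 10101*, 10111*, 11000*, 11001*, 11010*
[col 1] -0101*, -0111*, -1000, 0-000, 0-101, 001-1*, 01-00, 0110-, 1-010, 10-11, 1001-, 101-1*, 110-0, 1100-
[col 2] -01-1
Prime implicants: -01-1, -1000, 0-000, 0-101, 01-00, 01011, 0110-, 1-010, 10-11, 1001-, 110-0, 1100-
PI chart (minterm → PIs covering it):
  0 | 0-000  (sole → essential)
  5 | -01-1,0-101
  7 | -01-1  (sole → essential)
  8 | -1000,0-000,01-00
  11 | 01011  (sole → essential)
  12 | 01-00,0110-
  13 | 0-101,0110-
  18 | 1-010,1001-
  19 | 10-11,1001-
  21 | -01-1  (sole → essential)
  23 | -01-1,10-11
  24 | -1000,110-0,1100-
  25 | 1100-  (sole → essential)
  26 | 1-010,110-0
Essential prime implicants: -01-1, 0-000, 01011, 1100-
Petrick residual → 0110-, 1-010, 10-11
Minimum SOP uses 7 PIs: b'ce + a'c'd'e' + a'bc'de + a'bcd' + ac'de' + ab'de + abc'd'

7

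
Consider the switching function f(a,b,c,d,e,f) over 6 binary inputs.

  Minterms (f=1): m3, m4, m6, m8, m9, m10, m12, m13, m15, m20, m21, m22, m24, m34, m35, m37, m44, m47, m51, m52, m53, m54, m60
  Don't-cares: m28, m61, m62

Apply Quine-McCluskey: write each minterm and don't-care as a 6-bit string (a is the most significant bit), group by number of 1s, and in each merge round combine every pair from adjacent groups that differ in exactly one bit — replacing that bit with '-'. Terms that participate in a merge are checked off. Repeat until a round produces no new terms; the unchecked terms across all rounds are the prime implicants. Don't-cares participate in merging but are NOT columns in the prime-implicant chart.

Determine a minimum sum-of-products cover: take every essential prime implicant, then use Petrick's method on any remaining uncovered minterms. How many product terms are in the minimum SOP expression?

[col 0] 000011*, 000100*, 000110*, 001000*, 001001*, 001010*, 001100*, 001101*, 001111*, 010100*, 010101*, 010110*, 011000*, 011100*, 100010*, 100011*, 100101*, 101100*, 101111*, 110011*, 110100*, 110101*, 110110*, 111100*, 111101*, 111110*
[col 1] -00011, -01100*, -01111, -10100*, -10101*, -10110*, -11100*, 0-0100*, 0-0110*, 0-1000*, 0-1100*, 00-100*, 0001-0*, 001-00*, 001-01*, 0010-0, 00100-*, 0011-1, 00110-*, 01-100*, 0101-0*, 01010-*, 011-00*, 1-0011, 1-0101, 1-1100*, 10001-, 11-100*, 11-101*, 11-110*, 1101-0*, 11010-*, 1111-0*, 11110-*
[col 2] --1100, -1-100, -101-0, -1010-, 0--100, 0-01-0, 0-1-00, 001-0-, 11-1-0, 11-10-
Prime implicants: --1100, -00011, -01111, -1-100, -101-0, -1010-, 0--100, 0-01-0, 0-1-00, 001-0-, 0010-0, 0011-1, 1-0011, 1-0101, 10001-, 11-1-0, 11-10-
PI chart (minterm → PIs covering it):
  3 | -00011  (sole → essential)
  4 | 0--100,0-01-0
  6 | 0-01-0  (sole → essential)
  8 | 0-1-00,001-0-,0010-0
  9 | 001-0-  (sole → essential)
  10 | 0010-0  (sole → essential)
  12 | --1100,0--100,0-1-00,001-0-
  13 | 001-0-,0011-1
  15 | -01111,0011-1
  20 | -1-100,-101-0,-1010-,0--100,0-01-0
  21 | -1010-  (sole → essential)
  22 | -101-0,0-01-0
  24 | 0-1-00  (sole → essential)
  34 | 10001-  (sole → essential)
  35 | -00011,1-0011,10001-
  37 | 1-0101  (sole → essential)
  44 | --1100  (sole → essential)
  47 | -01111  (sole → essential)
  51 | 1-0011  (sole → essential)
  52 | -1-100,-101-0,-1010-,11-1-0,11-10-
  53 | -1010-,1-0101,11-10-
  54 | -101-0,11-1-0
  60 | --1100,-1-100,11-1-0,11-10-
Essential prime implicants: --1100, -00011, -01111, -1010-, 0-01-0, 0-1-00, 001-0-, 0010-0, 1-0011, 1-0101, 10001-
Petrick residual → -101-0
Minimum SOP uses 12 PIs: cde'f' + b'c'd'ef + b'cdef + bc'df' + bc'de' + a'c'df' + a'ce'f' + a'b'ce' + a'b'cd'f' + ac'd'ef + ac'de'f + ab'c'd'e

12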